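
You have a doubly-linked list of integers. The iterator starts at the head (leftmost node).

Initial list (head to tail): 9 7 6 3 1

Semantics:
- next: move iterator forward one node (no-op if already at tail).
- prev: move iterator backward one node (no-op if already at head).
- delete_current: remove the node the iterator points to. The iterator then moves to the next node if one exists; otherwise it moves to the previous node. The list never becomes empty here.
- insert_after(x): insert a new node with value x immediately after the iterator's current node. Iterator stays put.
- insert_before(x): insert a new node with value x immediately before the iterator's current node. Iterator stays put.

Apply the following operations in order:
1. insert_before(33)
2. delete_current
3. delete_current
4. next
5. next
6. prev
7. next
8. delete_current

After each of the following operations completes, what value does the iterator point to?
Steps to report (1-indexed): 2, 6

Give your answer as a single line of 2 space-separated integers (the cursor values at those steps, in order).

After 1 (insert_before(33)): list=[33, 9, 7, 6, 3, 1] cursor@9
After 2 (delete_current): list=[33, 7, 6, 3, 1] cursor@7
After 3 (delete_current): list=[33, 6, 3, 1] cursor@6
After 4 (next): list=[33, 6, 3, 1] cursor@3
After 5 (next): list=[33, 6, 3, 1] cursor@1
After 6 (prev): list=[33, 6, 3, 1] cursor@3
After 7 (next): list=[33, 6, 3, 1] cursor@1
After 8 (delete_current): list=[33, 6, 3] cursor@3

Answer: 7 3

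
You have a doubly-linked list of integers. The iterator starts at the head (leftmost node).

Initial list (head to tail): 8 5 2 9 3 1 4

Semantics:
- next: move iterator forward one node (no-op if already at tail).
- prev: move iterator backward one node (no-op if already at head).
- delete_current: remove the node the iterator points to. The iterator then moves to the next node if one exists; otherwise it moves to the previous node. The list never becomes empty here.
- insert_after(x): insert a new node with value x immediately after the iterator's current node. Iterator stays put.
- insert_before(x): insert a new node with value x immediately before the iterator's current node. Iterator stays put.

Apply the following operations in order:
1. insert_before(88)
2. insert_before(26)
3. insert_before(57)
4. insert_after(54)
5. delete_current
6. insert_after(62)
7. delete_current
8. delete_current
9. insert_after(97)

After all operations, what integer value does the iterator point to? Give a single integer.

After 1 (insert_before(88)): list=[88, 8, 5, 2, 9, 3, 1, 4] cursor@8
After 2 (insert_before(26)): list=[88, 26, 8, 5, 2, 9, 3, 1, 4] cursor@8
After 3 (insert_before(57)): list=[88, 26, 57, 8, 5, 2, 9, 3, 1, 4] cursor@8
After 4 (insert_after(54)): list=[88, 26, 57, 8, 54, 5, 2, 9, 3, 1, 4] cursor@8
After 5 (delete_current): list=[88, 26, 57, 54, 5, 2, 9, 3, 1, 4] cursor@54
After 6 (insert_after(62)): list=[88, 26, 57, 54, 62, 5, 2, 9, 3, 1, 4] cursor@54
After 7 (delete_current): list=[88, 26, 57, 62, 5, 2, 9, 3, 1, 4] cursor@62
After 8 (delete_current): list=[88, 26, 57, 5, 2, 9, 3, 1, 4] cursor@5
After 9 (insert_after(97)): list=[88, 26, 57, 5, 97, 2, 9, 3, 1, 4] cursor@5

Answer: 5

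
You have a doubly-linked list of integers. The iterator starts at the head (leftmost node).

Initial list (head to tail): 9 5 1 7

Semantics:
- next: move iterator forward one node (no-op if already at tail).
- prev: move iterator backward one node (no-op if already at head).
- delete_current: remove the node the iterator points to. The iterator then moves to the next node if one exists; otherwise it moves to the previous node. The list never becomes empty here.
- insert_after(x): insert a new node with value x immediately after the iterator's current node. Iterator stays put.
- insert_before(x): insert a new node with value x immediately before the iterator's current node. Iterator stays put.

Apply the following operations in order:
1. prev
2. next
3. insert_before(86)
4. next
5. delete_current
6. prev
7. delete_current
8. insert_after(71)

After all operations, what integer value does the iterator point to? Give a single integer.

After 1 (prev): list=[9, 5, 1, 7] cursor@9
After 2 (next): list=[9, 5, 1, 7] cursor@5
After 3 (insert_before(86)): list=[9, 86, 5, 1, 7] cursor@5
After 4 (next): list=[9, 86, 5, 1, 7] cursor@1
After 5 (delete_current): list=[9, 86, 5, 7] cursor@7
After 6 (prev): list=[9, 86, 5, 7] cursor@5
After 7 (delete_current): list=[9, 86, 7] cursor@7
After 8 (insert_after(71)): list=[9, 86, 7, 71] cursor@7

Answer: 7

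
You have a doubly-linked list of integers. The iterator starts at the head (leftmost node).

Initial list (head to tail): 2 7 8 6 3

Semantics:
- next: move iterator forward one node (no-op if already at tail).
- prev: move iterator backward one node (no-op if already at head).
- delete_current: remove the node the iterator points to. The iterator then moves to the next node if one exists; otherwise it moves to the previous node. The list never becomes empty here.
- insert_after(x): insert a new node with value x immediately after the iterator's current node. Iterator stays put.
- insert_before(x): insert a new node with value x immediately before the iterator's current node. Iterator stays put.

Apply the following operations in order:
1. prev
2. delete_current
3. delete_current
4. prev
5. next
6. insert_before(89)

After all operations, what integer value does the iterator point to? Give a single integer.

Answer: 6

Derivation:
After 1 (prev): list=[2, 7, 8, 6, 3] cursor@2
After 2 (delete_current): list=[7, 8, 6, 3] cursor@7
After 3 (delete_current): list=[8, 6, 3] cursor@8
After 4 (prev): list=[8, 6, 3] cursor@8
After 5 (next): list=[8, 6, 3] cursor@6
After 6 (insert_before(89)): list=[8, 89, 6, 3] cursor@6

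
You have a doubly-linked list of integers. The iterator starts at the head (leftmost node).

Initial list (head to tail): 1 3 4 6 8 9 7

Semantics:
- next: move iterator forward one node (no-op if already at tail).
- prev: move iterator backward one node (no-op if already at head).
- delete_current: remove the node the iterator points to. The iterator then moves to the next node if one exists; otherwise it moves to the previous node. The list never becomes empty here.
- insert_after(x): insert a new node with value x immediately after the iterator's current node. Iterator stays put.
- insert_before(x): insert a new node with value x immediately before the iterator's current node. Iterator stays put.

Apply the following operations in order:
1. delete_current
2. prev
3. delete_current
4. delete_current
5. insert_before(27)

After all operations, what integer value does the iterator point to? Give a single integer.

Answer: 6

Derivation:
After 1 (delete_current): list=[3, 4, 6, 8, 9, 7] cursor@3
After 2 (prev): list=[3, 4, 6, 8, 9, 7] cursor@3
After 3 (delete_current): list=[4, 6, 8, 9, 7] cursor@4
After 4 (delete_current): list=[6, 8, 9, 7] cursor@6
After 5 (insert_before(27)): list=[27, 6, 8, 9, 7] cursor@6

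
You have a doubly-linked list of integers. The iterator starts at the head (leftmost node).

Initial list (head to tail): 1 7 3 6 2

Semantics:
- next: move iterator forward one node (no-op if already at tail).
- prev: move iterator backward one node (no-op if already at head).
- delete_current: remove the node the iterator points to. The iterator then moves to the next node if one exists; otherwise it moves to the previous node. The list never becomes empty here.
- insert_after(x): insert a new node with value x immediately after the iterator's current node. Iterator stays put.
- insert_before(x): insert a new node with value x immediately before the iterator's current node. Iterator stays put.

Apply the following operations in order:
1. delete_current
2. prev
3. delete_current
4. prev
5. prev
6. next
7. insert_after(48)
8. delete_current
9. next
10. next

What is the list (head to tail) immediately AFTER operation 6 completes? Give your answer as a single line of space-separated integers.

After 1 (delete_current): list=[7, 3, 6, 2] cursor@7
After 2 (prev): list=[7, 3, 6, 2] cursor@7
After 3 (delete_current): list=[3, 6, 2] cursor@3
After 4 (prev): list=[3, 6, 2] cursor@3
After 5 (prev): list=[3, 6, 2] cursor@3
After 6 (next): list=[3, 6, 2] cursor@6

Answer: 3 6 2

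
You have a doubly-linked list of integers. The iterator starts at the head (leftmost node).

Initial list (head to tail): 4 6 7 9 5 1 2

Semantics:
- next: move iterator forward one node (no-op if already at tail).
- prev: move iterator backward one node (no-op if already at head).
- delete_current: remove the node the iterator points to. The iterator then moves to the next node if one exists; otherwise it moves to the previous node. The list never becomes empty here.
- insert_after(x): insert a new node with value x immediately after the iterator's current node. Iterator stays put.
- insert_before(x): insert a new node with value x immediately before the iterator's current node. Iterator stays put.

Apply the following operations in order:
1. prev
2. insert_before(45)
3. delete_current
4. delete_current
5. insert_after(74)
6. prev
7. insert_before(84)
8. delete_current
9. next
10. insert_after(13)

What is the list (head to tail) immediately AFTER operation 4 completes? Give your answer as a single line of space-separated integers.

Answer: 45 7 9 5 1 2

Derivation:
After 1 (prev): list=[4, 6, 7, 9, 5, 1, 2] cursor@4
After 2 (insert_before(45)): list=[45, 4, 6, 7, 9, 5, 1, 2] cursor@4
After 3 (delete_current): list=[45, 6, 7, 9, 5, 1, 2] cursor@6
After 4 (delete_current): list=[45, 7, 9, 5, 1, 2] cursor@7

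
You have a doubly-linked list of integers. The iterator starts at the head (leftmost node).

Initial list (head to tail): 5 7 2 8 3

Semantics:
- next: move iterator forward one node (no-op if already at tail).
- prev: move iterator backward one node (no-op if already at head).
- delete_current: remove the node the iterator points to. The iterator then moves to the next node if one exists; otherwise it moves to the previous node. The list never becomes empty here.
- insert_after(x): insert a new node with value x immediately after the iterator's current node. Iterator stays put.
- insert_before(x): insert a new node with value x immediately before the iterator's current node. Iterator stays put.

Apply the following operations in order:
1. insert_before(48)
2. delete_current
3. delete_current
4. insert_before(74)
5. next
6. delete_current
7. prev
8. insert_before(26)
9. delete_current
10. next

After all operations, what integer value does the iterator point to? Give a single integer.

After 1 (insert_before(48)): list=[48, 5, 7, 2, 8, 3] cursor@5
After 2 (delete_current): list=[48, 7, 2, 8, 3] cursor@7
After 3 (delete_current): list=[48, 2, 8, 3] cursor@2
After 4 (insert_before(74)): list=[48, 74, 2, 8, 3] cursor@2
After 5 (next): list=[48, 74, 2, 8, 3] cursor@8
After 6 (delete_current): list=[48, 74, 2, 3] cursor@3
After 7 (prev): list=[48, 74, 2, 3] cursor@2
After 8 (insert_before(26)): list=[48, 74, 26, 2, 3] cursor@2
After 9 (delete_current): list=[48, 74, 26, 3] cursor@3
After 10 (next): list=[48, 74, 26, 3] cursor@3

Answer: 3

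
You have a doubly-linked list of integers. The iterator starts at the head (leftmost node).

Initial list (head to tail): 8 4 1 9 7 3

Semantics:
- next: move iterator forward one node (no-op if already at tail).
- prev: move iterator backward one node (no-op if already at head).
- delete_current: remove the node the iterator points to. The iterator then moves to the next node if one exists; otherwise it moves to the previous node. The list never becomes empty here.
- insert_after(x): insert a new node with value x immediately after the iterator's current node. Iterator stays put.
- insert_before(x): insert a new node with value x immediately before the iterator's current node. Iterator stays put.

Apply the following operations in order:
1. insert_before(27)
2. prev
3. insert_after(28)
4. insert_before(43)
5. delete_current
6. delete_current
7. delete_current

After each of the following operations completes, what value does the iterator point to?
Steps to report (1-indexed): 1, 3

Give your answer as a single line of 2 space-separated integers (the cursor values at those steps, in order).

After 1 (insert_before(27)): list=[27, 8, 4, 1, 9, 7, 3] cursor@8
After 2 (prev): list=[27, 8, 4, 1, 9, 7, 3] cursor@27
After 3 (insert_after(28)): list=[27, 28, 8, 4, 1, 9, 7, 3] cursor@27
After 4 (insert_before(43)): list=[43, 27, 28, 8, 4, 1, 9, 7, 3] cursor@27
After 5 (delete_current): list=[43, 28, 8, 4, 1, 9, 7, 3] cursor@28
After 6 (delete_current): list=[43, 8, 4, 1, 9, 7, 3] cursor@8
After 7 (delete_current): list=[43, 4, 1, 9, 7, 3] cursor@4

Answer: 8 27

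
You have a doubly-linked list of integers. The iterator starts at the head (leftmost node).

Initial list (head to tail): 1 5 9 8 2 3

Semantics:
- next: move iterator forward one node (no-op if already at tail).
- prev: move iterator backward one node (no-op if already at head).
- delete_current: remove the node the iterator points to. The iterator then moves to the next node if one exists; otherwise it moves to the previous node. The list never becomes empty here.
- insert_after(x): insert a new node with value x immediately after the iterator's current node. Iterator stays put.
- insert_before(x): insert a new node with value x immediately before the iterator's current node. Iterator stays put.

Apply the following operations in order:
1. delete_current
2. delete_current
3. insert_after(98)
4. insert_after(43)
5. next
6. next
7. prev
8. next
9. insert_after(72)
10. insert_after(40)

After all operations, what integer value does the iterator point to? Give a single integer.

Answer: 98

Derivation:
After 1 (delete_current): list=[5, 9, 8, 2, 3] cursor@5
After 2 (delete_current): list=[9, 8, 2, 3] cursor@9
After 3 (insert_after(98)): list=[9, 98, 8, 2, 3] cursor@9
After 4 (insert_after(43)): list=[9, 43, 98, 8, 2, 3] cursor@9
After 5 (next): list=[9, 43, 98, 8, 2, 3] cursor@43
After 6 (next): list=[9, 43, 98, 8, 2, 3] cursor@98
After 7 (prev): list=[9, 43, 98, 8, 2, 3] cursor@43
After 8 (next): list=[9, 43, 98, 8, 2, 3] cursor@98
After 9 (insert_after(72)): list=[9, 43, 98, 72, 8, 2, 3] cursor@98
After 10 (insert_after(40)): list=[9, 43, 98, 40, 72, 8, 2, 3] cursor@98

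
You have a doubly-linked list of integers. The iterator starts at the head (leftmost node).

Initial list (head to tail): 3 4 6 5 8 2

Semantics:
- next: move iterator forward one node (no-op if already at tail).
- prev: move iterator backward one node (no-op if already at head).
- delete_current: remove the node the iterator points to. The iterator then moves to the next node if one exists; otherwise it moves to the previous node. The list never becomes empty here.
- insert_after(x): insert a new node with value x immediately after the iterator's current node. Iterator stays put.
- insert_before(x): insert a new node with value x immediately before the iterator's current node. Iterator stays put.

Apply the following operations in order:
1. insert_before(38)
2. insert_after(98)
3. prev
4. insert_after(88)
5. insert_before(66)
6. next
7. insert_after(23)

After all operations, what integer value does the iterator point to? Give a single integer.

After 1 (insert_before(38)): list=[38, 3, 4, 6, 5, 8, 2] cursor@3
After 2 (insert_after(98)): list=[38, 3, 98, 4, 6, 5, 8, 2] cursor@3
After 3 (prev): list=[38, 3, 98, 4, 6, 5, 8, 2] cursor@38
After 4 (insert_after(88)): list=[38, 88, 3, 98, 4, 6, 5, 8, 2] cursor@38
After 5 (insert_before(66)): list=[66, 38, 88, 3, 98, 4, 6, 5, 8, 2] cursor@38
After 6 (next): list=[66, 38, 88, 3, 98, 4, 6, 5, 8, 2] cursor@88
After 7 (insert_after(23)): list=[66, 38, 88, 23, 3, 98, 4, 6, 5, 8, 2] cursor@88

Answer: 88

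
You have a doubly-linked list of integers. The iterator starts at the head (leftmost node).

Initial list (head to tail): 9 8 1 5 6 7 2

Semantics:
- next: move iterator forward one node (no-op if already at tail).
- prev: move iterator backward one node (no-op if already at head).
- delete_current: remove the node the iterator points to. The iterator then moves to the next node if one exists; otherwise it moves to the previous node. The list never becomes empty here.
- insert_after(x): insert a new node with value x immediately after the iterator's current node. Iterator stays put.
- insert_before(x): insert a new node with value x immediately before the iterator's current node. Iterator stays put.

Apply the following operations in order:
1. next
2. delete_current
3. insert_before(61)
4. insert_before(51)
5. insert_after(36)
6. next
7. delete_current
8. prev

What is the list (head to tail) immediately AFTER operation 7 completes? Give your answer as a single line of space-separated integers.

After 1 (next): list=[9, 8, 1, 5, 6, 7, 2] cursor@8
After 2 (delete_current): list=[9, 1, 5, 6, 7, 2] cursor@1
After 3 (insert_before(61)): list=[9, 61, 1, 5, 6, 7, 2] cursor@1
After 4 (insert_before(51)): list=[9, 61, 51, 1, 5, 6, 7, 2] cursor@1
After 5 (insert_after(36)): list=[9, 61, 51, 1, 36, 5, 6, 7, 2] cursor@1
After 6 (next): list=[9, 61, 51, 1, 36, 5, 6, 7, 2] cursor@36
After 7 (delete_current): list=[9, 61, 51, 1, 5, 6, 7, 2] cursor@5

Answer: 9 61 51 1 5 6 7 2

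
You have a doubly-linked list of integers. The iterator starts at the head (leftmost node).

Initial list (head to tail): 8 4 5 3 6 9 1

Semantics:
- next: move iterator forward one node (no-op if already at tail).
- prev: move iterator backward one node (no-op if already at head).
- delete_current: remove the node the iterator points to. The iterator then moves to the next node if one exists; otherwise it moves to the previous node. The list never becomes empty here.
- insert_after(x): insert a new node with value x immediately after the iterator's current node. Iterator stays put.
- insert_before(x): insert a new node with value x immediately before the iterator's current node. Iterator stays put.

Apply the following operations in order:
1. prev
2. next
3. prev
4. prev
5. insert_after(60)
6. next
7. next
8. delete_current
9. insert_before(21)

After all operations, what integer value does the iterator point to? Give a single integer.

After 1 (prev): list=[8, 4, 5, 3, 6, 9, 1] cursor@8
After 2 (next): list=[8, 4, 5, 3, 6, 9, 1] cursor@4
After 3 (prev): list=[8, 4, 5, 3, 6, 9, 1] cursor@8
After 4 (prev): list=[8, 4, 5, 3, 6, 9, 1] cursor@8
After 5 (insert_after(60)): list=[8, 60, 4, 5, 3, 6, 9, 1] cursor@8
After 6 (next): list=[8, 60, 4, 5, 3, 6, 9, 1] cursor@60
After 7 (next): list=[8, 60, 4, 5, 3, 6, 9, 1] cursor@4
After 8 (delete_current): list=[8, 60, 5, 3, 6, 9, 1] cursor@5
After 9 (insert_before(21)): list=[8, 60, 21, 5, 3, 6, 9, 1] cursor@5

Answer: 5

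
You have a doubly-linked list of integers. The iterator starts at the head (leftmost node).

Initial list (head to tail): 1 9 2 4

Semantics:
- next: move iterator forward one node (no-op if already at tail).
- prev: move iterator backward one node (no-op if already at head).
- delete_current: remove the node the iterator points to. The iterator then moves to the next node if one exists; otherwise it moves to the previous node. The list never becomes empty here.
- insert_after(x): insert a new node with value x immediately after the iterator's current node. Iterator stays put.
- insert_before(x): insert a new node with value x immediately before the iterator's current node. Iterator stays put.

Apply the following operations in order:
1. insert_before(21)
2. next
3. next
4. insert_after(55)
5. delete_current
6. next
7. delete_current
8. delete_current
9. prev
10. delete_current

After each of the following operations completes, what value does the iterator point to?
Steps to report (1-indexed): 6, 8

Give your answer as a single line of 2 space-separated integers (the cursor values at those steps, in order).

After 1 (insert_before(21)): list=[21, 1, 9, 2, 4] cursor@1
After 2 (next): list=[21, 1, 9, 2, 4] cursor@9
After 3 (next): list=[21, 1, 9, 2, 4] cursor@2
After 4 (insert_after(55)): list=[21, 1, 9, 2, 55, 4] cursor@2
After 5 (delete_current): list=[21, 1, 9, 55, 4] cursor@55
After 6 (next): list=[21, 1, 9, 55, 4] cursor@4
After 7 (delete_current): list=[21, 1, 9, 55] cursor@55
After 8 (delete_current): list=[21, 1, 9] cursor@9
After 9 (prev): list=[21, 1, 9] cursor@1
After 10 (delete_current): list=[21, 9] cursor@9

Answer: 4 9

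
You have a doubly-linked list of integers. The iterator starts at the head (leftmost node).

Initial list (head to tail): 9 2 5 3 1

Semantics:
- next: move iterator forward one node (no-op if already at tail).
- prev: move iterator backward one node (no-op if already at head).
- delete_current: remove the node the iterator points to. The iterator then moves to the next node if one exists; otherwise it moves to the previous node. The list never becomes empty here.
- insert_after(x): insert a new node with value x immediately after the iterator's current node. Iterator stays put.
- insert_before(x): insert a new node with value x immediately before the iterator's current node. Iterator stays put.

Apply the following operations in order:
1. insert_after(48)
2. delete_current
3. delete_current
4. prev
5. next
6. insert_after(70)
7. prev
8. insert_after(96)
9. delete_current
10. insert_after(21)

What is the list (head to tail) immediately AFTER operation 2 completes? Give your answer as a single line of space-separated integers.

Answer: 48 2 5 3 1

Derivation:
After 1 (insert_after(48)): list=[9, 48, 2, 5, 3, 1] cursor@9
After 2 (delete_current): list=[48, 2, 5, 3, 1] cursor@48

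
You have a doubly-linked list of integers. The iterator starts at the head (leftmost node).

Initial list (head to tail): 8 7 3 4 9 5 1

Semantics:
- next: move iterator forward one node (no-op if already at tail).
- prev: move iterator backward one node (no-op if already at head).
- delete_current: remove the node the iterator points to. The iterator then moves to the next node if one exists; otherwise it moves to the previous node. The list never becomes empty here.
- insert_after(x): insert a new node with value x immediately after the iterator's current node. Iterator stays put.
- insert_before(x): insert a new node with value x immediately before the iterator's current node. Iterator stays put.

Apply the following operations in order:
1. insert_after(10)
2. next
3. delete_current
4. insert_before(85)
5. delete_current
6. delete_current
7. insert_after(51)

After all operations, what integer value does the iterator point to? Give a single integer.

After 1 (insert_after(10)): list=[8, 10, 7, 3, 4, 9, 5, 1] cursor@8
After 2 (next): list=[8, 10, 7, 3, 4, 9, 5, 1] cursor@10
After 3 (delete_current): list=[8, 7, 3, 4, 9, 5, 1] cursor@7
After 4 (insert_before(85)): list=[8, 85, 7, 3, 4, 9, 5, 1] cursor@7
After 5 (delete_current): list=[8, 85, 3, 4, 9, 5, 1] cursor@3
After 6 (delete_current): list=[8, 85, 4, 9, 5, 1] cursor@4
After 7 (insert_after(51)): list=[8, 85, 4, 51, 9, 5, 1] cursor@4

Answer: 4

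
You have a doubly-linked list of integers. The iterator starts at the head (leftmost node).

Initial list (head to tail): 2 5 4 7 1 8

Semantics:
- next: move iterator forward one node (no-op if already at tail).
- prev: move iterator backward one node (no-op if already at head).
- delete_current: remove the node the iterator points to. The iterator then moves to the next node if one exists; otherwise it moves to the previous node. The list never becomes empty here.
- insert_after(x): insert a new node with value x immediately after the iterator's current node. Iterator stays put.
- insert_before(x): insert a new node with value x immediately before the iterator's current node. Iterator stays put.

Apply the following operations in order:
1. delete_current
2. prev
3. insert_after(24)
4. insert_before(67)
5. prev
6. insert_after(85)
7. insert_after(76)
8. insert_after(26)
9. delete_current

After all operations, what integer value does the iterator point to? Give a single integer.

After 1 (delete_current): list=[5, 4, 7, 1, 8] cursor@5
After 2 (prev): list=[5, 4, 7, 1, 8] cursor@5
After 3 (insert_after(24)): list=[5, 24, 4, 7, 1, 8] cursor@5
After 4 (insert_before(67)): list=[67, 5, 24, 4, 7, 1, 8] cursor@5
After 5 (prev): list=[67, 5, 24, 4, 7, 1, 8] cursor@67
After 6 (insert_after(85)): list=[67, 85, 5, 24, 4, 7, 1, 8] cursor@67
After 7 (insert_after(76)): list=[67, 76, 85, 5, 24, 4, 7, 1, 8] cursor@67
After 8 (insert_after(26)): list=[67, 26, 76, 85, 5, 24, 4, 7, 1, 8] cursor@67
After 9 (delete_current): list=[26, 76, 85, 5, 24, 4, 7, 1, 8] cursor@26

Answer: 26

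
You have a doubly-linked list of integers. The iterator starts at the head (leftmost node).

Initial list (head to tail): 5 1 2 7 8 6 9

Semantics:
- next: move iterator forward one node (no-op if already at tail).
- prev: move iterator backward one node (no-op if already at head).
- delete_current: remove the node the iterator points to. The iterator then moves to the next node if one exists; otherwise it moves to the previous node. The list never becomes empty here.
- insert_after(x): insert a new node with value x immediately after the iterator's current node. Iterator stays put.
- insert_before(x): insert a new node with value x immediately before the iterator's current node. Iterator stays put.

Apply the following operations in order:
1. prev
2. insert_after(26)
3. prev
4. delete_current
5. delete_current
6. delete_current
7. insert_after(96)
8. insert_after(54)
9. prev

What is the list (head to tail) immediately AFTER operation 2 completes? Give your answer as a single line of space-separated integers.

Answer: 5 26 1 2 7 8 6 9

Derivation:
After 1 (prev): list=[5, 1, 2, 7, 8, 6, 9] cursor@5
After 2 (insert_after(26)): list=[5, 26, 1, 2, 7, 8, 6, 9] cursor@5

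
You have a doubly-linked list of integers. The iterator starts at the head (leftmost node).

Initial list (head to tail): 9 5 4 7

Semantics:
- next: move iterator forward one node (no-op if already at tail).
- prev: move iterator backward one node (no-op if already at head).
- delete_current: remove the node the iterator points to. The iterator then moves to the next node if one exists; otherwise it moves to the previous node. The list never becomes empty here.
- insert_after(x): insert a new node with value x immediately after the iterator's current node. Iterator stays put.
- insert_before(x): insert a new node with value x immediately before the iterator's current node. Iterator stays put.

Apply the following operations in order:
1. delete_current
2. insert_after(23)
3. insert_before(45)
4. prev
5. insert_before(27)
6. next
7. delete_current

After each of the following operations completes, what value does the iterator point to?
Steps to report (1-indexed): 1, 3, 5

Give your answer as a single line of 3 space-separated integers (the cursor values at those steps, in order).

After 1 (delete_current): list=[5, 4, 7] cursor@5
After 2 (insert_after(23)): list=[5, 23, 4, 7] cursor@5
After 3 (insert_before(45)): list=[45, 5, 23, 4, 7] cursor@5
After 4 (prev): list=[45, 5, 23, 4, 7] cursor@45
After 5 (insert_before(27)): list=[27, 45, 5, 23, 4, 7] cursor@45
After 6 (next): list=[27, 45, 5, 23, 4, 7] cursor@5
After 7 (delete_current): list=[27, 45, 23, 4, 7] cursor@23

Answer: 5 5 45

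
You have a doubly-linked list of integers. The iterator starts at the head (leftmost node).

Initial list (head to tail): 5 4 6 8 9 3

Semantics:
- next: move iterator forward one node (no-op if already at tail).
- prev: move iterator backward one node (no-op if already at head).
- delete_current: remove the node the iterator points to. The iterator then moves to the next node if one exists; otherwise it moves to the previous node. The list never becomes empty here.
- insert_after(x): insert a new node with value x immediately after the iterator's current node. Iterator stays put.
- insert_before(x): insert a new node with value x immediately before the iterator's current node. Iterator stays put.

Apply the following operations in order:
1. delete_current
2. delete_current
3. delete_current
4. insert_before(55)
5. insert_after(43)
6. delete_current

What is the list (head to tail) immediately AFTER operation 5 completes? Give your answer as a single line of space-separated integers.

After 1 (delete_current): list=[4, 6, 8, 9, 3] cursor@4
After 2 (delete_current): list=[6, 8, 9, 3] cursor@6
After 3 (delete_current): list=[8, 9, 3] cursor@8
After 4 (insert_before(55)): list=[55, 8, 9, 3] cursor@8
After 5 (insert_after(43)): list=[55, 8, 43, 9, 3] cursor@8

Answer: 55 8 43 9 3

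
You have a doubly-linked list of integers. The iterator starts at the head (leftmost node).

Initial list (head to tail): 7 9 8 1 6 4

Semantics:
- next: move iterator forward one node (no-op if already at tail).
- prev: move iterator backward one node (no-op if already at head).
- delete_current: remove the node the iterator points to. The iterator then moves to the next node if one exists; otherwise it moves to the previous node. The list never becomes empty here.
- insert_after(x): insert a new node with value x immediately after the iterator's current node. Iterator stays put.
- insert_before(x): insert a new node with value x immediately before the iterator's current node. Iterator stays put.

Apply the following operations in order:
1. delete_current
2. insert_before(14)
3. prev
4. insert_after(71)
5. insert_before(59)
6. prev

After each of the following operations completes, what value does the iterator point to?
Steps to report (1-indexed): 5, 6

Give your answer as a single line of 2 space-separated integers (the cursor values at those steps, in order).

After 1 (delete_current): list=[9, 8, 1, 6, 4] cursor@9
After 2 (insert_before(14)): list=[14, 9, 8, 1, 6, 4] cursor@9
After 3 (prev): list=[14, 9, 8, 1, 6, 4] cursor@14
After 4 (insert_after(71)): list=[14, 71, 9, 8, 1, 6, 4] cursor@14
After 5 (insert_before(59)): list=[59, 14, 71, 9, 8, 1, 6, 4] cursor@14
After 6 (prev): list=[59, 14, 71, 9, 8, 1, 6, 4] cursor@59

Answer: 14 59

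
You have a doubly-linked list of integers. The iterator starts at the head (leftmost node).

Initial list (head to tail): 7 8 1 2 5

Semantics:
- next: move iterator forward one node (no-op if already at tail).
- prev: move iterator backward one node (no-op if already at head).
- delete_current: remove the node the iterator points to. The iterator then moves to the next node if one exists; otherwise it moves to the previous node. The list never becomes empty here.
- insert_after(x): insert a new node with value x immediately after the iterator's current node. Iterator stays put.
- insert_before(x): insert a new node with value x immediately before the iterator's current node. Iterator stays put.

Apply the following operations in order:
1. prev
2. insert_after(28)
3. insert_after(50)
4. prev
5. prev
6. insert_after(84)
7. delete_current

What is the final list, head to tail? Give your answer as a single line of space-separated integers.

After 1 (prev): list=[7, 8, 1, 2, 5] cursor@7
After 2 (insert_after(28)): list=[7, 28, 8, 1, 2, 5] cursor@7
After 3 (insert_after(50)): list=[7, 50, 28, 8, 1, 2, 5] cursor@7
After 4 (prev): list=[7, 50, 28, 8, 1, 2, 5] cursor@7
After 5 (prev): list=[7, 50, 28, 8, 1, 2, 5] cursor@7
After 6 (insert_after(84)): list=[7, 84, 50, 28, 8, 1, 2, 5] cursor@7
After 7 (delete_current): list=[84, 50, 28, 8, 1, 2, 5] cursor@84

Answer: 84 50 28 8 1 2 5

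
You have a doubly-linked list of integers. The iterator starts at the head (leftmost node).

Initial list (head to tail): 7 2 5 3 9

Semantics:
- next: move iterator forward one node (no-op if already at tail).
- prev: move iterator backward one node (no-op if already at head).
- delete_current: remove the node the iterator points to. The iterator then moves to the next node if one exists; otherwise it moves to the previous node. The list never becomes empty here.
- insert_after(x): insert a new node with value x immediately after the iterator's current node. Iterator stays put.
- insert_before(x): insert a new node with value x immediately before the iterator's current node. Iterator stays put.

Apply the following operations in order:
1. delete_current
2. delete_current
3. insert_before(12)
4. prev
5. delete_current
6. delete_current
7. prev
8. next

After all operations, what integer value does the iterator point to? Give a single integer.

Answer: 9

Derivation:
After 1 (delete_current): list=[2, 5, 3, 9] cursor@2
After 2 (delete_current): list=[5, 3, 9] cursor@5
After 3 (insert_before(12)): list=[12, 5, 3, 9] cursor@5
After 4 (prev): list=[12, 5, 3, 9] cursor@12
After 5 (delete_current): list=[5, 3, 9] cursor@5
After 6 (delete_current): list=[3, 9] cursor@3
After 7 (prev): list=[3, 9] cursor@3
After 8 (next): list=[3, 9] cursor@9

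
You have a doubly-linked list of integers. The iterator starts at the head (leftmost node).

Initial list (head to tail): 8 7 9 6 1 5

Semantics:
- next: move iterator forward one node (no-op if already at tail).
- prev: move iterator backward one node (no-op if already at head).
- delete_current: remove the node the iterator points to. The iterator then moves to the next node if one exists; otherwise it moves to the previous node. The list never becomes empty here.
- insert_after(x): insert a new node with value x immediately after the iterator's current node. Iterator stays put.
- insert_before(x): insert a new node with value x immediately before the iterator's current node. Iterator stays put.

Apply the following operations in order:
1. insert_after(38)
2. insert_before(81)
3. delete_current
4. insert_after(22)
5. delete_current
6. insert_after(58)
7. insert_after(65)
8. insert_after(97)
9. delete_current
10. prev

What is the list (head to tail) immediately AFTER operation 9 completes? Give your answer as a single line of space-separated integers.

Answer: 81 97 65 58 7 9 6 1 5

Derivation:
After 1 (insert_after(38)): list=[8, 38, 7, 9, 6, 1, 5] cursor@8
After 2 (insert_before(81)): list=[81, 8, 38, 7, 9, 6, 1, 5] cursor@8
After 3 (delete_current): list=[81, 38, 7, 9, 6, 1, 5] cursor@38
After 4 (insert_after(22)): list=[81, 38, 22, 7, 9, 6, 1, 5] cursor@38
After 5 (delete_current): list=[81, 22, 7, 9, 6, 1, 5] cursor@22
After 6 (insert_after(58)): list=[81, 22, 58, 7, 9, 6, 1, 5] cursor@22
After 7 (insert_after(65)): list=[81, 22, 65, 58, 7, 9, 6, 1, 5] cursor@22
After 8 (insert_after(97)): list=[81, 22, 97, 65, 58, 7, 9, 6, 1, 5] cursor@22
After 9 (delete_current): list=[81, 97, 65, 58, 7, 9, 6, 1, 5] cursor@97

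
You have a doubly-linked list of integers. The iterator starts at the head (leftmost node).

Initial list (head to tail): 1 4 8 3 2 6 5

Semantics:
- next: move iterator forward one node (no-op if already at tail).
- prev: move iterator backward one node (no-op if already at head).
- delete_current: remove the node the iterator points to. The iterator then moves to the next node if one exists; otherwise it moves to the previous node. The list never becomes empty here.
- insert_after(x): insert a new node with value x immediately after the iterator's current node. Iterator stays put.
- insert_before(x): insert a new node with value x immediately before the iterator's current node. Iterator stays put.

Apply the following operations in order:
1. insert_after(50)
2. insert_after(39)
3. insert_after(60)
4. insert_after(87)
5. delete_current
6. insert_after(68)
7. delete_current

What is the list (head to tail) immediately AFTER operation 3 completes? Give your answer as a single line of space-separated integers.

Answer: 1 60 39 50 4 8 3 2 6 5

Derivation:
After 1 (insert_after(50)): list=[1, 50, 4, 8, 3, 2, 6, 5] cursor@1
After 2 (insert_after(39)): list=[1, 39, 50, 4, 8, 3, 2, 6, 5] cursor@1
After 3 (insert_after(60)): list=[1, 60, 39, 50, 4, 8, 3, 2, 6, 5] cursor@1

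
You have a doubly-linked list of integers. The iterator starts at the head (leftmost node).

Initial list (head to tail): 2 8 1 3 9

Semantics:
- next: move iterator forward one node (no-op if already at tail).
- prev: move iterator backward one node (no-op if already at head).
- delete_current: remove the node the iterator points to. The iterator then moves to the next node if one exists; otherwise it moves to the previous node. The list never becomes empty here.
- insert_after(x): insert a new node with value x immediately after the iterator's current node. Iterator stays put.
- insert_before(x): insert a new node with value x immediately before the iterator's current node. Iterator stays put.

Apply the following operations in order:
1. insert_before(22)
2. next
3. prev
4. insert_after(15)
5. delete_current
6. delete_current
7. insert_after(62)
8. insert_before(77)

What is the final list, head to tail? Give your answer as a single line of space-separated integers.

After 1 (insert_before(22)): list=[22, 2, 8, 1, 3, 9] cursor@2
After 2 (next): list=[22, 2, 8, 1, 3, 9] cursor@8
After 3 (prev): list=[22, 2, 8, 1, 3, 9] cursor@2
After 4 (insert_after(15)): list=[22, 2, 15, 8, 1, 3, 9] cursor@2
After 5 (delete_current): list=[22, 15, 8, 1, 3, 9] cursor@15
After 6 (delete_current): list=[22, 8, 1, 3, 9] cursor@8
After 7 (insert_after(62)): list=[22, 8, 62, 1, 3, 9] cursor@8
After 8 (insert_before(77)): list=[22, 77, 8, 62, 1, 3, 9] cursor@8

Answer: 22 77 8 62 1 3 9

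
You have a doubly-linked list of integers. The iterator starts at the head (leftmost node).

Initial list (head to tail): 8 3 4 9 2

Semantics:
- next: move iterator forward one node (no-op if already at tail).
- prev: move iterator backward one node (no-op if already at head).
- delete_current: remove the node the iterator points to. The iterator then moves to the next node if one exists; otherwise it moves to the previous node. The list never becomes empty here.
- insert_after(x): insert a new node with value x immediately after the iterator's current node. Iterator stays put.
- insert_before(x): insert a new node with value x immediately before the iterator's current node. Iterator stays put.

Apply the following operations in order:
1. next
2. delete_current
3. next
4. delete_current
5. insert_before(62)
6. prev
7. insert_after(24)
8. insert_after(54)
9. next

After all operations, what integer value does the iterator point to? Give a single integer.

Answer: 54

Derivation:
After 1 (next): list=[8, 3, 4, 9, 2] cursor@3
After 2 (delete_current): list=[8, 4, 9, 2] cursor@4
After 3 (next): list=[8, 4, 9, 2] cursor@9
After 4 (delete_current): list=[8, 4, 2] cursor@2
After 5 (insert_before(62)): list=[8, 4, 62, 2] cursor@2
After 6 (prev): list=[8, 4, 62, 2] cursor@62
After 7 (insert_after(24)): list=[8, 4, 62, 24, 2] cursor@62
After 8 (insert_after(54)): list=[8, 4, 62, 54, 24, 2] cursor@62
After 9 (next): list=[8, 4, 62, 54, 24, 2] cursor@54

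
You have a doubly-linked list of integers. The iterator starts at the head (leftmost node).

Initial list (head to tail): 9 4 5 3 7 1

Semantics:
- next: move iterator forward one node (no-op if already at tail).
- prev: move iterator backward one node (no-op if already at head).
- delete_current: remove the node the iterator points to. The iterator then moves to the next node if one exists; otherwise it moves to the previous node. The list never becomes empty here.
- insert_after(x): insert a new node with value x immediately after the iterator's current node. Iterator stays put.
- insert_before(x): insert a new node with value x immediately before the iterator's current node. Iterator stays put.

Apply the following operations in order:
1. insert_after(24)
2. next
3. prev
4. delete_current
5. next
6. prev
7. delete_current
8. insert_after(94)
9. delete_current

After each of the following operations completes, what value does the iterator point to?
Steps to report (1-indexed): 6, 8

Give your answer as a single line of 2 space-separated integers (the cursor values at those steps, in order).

After 1 (insert_after(24)): list=[9, 24, 4, 5, 3, 7, 1] cursor@9
After 2 (next): list=[9, 24, 4, 5, 3, 7, 1] cursor@24
After 3 (prev): list=[9, 24, 4, 5, 3, 7, 1] cursor@9
After 4 (delete_current): list=[24, 4, 5, 3, 7, 1] cursor@24
After 5 (next): list=[24, 4, 5, 3, 7, 1] cursor@4
After 6 (prev): list=[24, 4, 5, 3, 7, 1] cursor@24
After 7 (delete_current): list=[4, 5, 3, 7, 1] cursor@4
After 8 (insert_after(94)): list=[4, 94, 5, 3, 7, 1] cursor@4
After 9 (delete_current): list=[94, 5, 3, 7, 1] cursor@94

Answer: 24 4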